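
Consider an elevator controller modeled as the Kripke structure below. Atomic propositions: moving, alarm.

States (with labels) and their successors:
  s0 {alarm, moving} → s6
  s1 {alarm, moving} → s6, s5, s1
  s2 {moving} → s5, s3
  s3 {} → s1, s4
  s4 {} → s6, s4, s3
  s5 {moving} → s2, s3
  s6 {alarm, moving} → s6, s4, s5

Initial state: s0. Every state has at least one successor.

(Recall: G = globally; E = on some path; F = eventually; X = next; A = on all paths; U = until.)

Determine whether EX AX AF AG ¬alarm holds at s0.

Does not hold

States satisfying AX AF AG ¬alarm: ∅.
States satisfying EX AX AF AG ¬alarm: ∅.
No suitable path/successor from s0 witnesses the formula.
s0 ∉ Sat(EX AX AF AG ¬alarm).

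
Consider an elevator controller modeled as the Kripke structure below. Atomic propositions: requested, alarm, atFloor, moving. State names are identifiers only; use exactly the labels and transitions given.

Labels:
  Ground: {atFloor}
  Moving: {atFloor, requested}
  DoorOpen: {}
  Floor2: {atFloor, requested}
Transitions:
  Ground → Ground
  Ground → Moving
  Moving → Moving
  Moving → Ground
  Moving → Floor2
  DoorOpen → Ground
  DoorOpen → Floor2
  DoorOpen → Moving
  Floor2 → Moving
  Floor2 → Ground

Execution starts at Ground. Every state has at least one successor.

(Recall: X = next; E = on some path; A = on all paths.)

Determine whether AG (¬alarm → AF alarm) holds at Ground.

States satisfying ¬alarm → AF alarm: ∅.
States satisfying AG (¬alarm → AF alarm): ∅.
Floor2 is reachable from Ground and violates ¬alarm → AF alarm, so AG fails at Ground.
Ground ∉ Sat(AG (¬alarm → AF alarm)).

Violated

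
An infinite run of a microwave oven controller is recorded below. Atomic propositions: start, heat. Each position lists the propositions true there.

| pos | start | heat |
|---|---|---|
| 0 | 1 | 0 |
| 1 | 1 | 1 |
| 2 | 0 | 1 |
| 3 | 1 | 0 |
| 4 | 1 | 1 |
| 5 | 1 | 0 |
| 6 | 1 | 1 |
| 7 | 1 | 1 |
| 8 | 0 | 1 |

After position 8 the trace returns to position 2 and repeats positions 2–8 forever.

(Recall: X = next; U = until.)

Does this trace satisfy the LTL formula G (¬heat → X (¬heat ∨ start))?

¬heat → X (¬heat ∨ start) holds at every position 0..8, and those are all positions ever visited, so G (¬heat → X (¬heat ∨ start)) holds.
Positions where ¬heat holds: 0, 3, 5.
Check X (¬heat ∨ start) at each: 0→ok, 3→ok, 5→ok.

Holds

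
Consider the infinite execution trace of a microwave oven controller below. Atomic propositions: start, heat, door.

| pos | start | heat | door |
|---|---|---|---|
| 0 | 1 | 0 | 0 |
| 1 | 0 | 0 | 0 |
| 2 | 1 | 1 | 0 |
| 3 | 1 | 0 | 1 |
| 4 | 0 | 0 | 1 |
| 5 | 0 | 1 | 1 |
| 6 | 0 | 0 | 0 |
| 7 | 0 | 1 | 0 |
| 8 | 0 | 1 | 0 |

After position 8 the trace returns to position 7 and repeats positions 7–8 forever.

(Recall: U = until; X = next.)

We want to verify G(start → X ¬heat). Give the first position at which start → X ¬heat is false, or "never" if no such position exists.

never

start → X ¬heat holds at every position 0..8, and those are all the positions the trace ever visits, so the invariant G(start → X ¬heat) is never violated.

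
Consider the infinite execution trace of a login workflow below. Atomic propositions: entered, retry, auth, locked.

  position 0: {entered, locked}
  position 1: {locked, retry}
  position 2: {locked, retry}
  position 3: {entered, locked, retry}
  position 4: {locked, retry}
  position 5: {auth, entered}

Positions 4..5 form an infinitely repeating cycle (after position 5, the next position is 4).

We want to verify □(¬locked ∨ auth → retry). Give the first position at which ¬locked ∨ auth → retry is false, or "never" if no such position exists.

Check ¬locked ∨ auth → retry at each position in order: 0 ✓, 1 ✓, 2 ✓, 3 ✓, 4 ✓.
At position 5 the labels are {auth, entered}, so ¬locked ∨ auth → retry is false there. This is the first violation.

5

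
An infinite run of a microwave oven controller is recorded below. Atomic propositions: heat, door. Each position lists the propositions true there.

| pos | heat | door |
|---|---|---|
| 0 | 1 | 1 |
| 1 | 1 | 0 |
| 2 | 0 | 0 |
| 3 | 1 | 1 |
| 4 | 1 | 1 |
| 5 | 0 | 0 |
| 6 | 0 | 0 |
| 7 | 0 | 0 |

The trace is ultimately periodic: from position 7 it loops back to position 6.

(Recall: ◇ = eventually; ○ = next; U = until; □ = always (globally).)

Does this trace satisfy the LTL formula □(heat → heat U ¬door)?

heat → heat U ¬door holds at every position 0..7, and those are all positions ever visited, so □(heat → heat U ¬door) holds.
Positions where heat holds: 0, 1, 3, 4.
Check heat U ¬door at each: 0→ok, 1→ok, 3→ok, 4→ok.

Holds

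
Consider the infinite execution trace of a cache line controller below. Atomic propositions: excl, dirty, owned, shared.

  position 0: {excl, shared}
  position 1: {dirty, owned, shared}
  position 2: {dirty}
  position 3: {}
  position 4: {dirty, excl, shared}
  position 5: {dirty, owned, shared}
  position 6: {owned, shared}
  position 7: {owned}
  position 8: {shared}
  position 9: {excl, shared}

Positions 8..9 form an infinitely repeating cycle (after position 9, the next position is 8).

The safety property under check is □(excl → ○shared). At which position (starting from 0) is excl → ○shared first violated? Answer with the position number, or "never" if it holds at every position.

excl → ○shared holds at every position 0..9, and those are all the positions the trace ever visits, so the invariant □(excl → ○shared) is never violated.

never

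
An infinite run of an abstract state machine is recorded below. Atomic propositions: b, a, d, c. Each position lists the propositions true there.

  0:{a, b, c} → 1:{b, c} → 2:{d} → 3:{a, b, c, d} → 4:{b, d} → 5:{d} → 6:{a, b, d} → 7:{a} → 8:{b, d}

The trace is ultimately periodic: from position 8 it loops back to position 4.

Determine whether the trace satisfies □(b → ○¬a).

No

b → ○¬a must hold at every position from 0 onward. It fails at position 6, so □(b → ○¬a) is false.
Positions where b holds: 0, 1, 3, 4, 6, 8.
Check ○¬a at each: 0→ok, 1→ok, 3→ok, 4→ok, 6→fails, 8→ok.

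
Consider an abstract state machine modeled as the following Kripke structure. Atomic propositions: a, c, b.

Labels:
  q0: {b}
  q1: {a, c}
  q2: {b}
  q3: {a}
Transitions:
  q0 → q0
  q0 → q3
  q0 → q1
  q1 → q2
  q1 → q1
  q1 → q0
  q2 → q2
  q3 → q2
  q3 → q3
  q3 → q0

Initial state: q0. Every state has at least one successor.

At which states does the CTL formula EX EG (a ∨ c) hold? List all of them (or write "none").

{q0, q1, q3}

States satisfying EG (a ∨ c): {q1, q3}.
States satisfying EX EG (a ∨ c): {q0, q1, q3}.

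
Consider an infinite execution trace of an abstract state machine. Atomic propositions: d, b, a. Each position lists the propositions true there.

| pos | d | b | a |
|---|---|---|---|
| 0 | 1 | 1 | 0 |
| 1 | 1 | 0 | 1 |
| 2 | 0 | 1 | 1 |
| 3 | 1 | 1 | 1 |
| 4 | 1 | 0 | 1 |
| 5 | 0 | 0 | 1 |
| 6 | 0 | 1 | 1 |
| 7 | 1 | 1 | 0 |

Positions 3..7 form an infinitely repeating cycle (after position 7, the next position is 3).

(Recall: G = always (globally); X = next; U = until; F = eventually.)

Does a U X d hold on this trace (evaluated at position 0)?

Walking from position 0: X d first holds at position 0, and a holds at every earlier position along the way, so a U X d holds.

Yes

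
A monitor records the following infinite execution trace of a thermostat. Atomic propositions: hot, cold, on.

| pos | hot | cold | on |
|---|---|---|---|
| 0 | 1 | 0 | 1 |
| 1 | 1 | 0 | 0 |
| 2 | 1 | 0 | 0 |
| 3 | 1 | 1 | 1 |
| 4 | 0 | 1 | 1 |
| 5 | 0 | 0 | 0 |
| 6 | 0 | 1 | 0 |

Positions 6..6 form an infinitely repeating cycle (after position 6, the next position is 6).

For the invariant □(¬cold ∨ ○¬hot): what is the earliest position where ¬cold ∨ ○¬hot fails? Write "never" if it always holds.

¬cold ∨ ○¬hot holds at every position 0..6, and those are all the positions the trace ever visits, so the invariant □(¬cold ∨ ○¬hot) is never violated.

never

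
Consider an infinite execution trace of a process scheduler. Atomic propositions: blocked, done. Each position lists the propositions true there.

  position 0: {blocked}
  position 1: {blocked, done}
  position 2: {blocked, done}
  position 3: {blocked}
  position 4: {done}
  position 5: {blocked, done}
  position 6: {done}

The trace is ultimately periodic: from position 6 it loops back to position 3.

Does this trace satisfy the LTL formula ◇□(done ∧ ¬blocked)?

□(done ∧ ¬blocked) is false at every position 0..6, so it never becomes true and ◇□(done ∧ ¬blocked) fails.

No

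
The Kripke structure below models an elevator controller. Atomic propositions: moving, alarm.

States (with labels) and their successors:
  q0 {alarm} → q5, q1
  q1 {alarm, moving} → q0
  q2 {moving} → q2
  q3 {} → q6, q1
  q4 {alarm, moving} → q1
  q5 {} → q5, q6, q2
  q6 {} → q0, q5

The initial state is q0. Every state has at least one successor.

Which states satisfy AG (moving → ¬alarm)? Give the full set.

States satisfying moving → ¬alarm: {q0, q2, q3, q5, q6}.
States satisfying AG (moving → ¬alarm): {q2}.

{q2}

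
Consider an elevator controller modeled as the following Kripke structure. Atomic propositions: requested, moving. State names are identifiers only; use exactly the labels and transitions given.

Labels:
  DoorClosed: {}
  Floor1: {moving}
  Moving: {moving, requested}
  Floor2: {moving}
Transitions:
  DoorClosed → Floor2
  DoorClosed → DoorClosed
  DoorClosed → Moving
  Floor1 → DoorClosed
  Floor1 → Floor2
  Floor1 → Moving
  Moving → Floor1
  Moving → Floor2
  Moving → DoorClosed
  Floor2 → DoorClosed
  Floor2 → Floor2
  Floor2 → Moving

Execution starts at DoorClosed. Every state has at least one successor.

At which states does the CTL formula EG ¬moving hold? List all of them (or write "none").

{DoorClosed}

States satisfying ¬moving: {DoorClosed}.
States satisfying EG ¬moving: {DoorClosed}.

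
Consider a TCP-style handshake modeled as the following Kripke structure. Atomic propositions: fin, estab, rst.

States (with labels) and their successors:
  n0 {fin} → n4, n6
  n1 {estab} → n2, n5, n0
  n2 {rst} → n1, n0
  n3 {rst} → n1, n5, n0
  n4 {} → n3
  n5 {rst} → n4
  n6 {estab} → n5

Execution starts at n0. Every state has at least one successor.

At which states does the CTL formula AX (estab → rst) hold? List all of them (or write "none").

States satisfying estab → rst: {n0, n2, n3, n4, n5}.
States satisfying AX (estab → rst): {n1, n4, n5, n6}.

{n1, n4, n5, n6}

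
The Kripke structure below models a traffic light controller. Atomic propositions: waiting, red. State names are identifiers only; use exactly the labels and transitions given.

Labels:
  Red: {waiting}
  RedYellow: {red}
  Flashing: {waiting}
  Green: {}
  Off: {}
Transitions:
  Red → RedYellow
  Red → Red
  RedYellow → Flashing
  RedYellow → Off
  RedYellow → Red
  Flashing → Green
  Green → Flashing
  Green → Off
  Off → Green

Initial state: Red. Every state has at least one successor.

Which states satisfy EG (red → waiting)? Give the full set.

{Red, Flashing, Green, Off}

States satisfying red → waiting: {Red, Flashing, Green, Off}.
States satisfying EG (red → waiting): {Red, Flashing, Green, Off}.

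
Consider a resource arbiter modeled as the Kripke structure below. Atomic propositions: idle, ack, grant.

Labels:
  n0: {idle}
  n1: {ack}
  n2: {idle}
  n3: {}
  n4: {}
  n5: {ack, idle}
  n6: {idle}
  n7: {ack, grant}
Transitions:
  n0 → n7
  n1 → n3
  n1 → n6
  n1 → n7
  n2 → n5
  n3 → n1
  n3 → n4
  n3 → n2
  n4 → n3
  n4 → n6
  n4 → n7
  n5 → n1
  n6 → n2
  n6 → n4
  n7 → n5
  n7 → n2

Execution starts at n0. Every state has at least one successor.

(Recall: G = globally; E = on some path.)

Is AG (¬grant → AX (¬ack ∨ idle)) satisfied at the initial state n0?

States satisfying ¬grant → AX (¬ack ∨ idle): {n2, n6, n7}.
States satisfying AG (¬grant → AX (¬ack ∨ idle)): ∅.
n0 is reachable from n0 and violates ¬grant → AX (¬ack ∨ idle), so AG fails at n0.
n0 ∉ Sat(AG (¬grant → AX (¬ack ∨ idle))).

No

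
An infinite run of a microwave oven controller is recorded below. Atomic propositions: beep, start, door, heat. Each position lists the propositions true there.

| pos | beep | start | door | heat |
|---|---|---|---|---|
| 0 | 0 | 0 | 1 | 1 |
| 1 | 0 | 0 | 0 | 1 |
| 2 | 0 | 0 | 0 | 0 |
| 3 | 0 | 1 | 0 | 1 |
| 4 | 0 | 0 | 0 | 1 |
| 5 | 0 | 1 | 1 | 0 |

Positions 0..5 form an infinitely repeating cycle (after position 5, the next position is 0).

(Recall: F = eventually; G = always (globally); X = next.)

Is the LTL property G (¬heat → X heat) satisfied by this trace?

¬heat → X heat holds at every position 0..5, and those are all positions ever visited, so G (¬heat → X heat) holds.
Positions where ¬heat holds: 2, 5.
Check X heat at each: 2→ok, 5→ok.

Satisfied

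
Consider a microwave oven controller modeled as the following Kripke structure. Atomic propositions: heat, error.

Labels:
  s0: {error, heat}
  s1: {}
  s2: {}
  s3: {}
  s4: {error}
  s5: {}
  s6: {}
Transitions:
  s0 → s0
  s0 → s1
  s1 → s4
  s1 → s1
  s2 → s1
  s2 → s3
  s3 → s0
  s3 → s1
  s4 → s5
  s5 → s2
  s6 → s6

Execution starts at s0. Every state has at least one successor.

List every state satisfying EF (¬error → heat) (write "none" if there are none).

States satisfying ¬error → heat: {s0, s4}.
States satisfying EF (¬error → heat): {s0, s1, s2, s3, s4, s5}.

{s0, s1, s2, s3, s4, s5}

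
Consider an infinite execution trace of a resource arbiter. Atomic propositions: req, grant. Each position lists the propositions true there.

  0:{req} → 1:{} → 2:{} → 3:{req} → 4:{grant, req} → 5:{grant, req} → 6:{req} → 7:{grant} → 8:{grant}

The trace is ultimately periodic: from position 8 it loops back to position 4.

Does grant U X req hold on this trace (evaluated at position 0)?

Walking from position 0: at position 0, X req has not yet held and grant fails, so grant U X req is false.

No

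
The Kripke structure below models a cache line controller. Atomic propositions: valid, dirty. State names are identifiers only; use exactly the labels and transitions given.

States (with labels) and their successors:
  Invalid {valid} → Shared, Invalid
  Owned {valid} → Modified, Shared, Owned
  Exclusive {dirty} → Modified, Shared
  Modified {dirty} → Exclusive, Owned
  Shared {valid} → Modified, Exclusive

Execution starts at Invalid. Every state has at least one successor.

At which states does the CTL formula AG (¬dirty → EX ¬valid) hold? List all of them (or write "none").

States satisfying ¬dirty → EX ¬valid: {Owned, Exclusive, Modified, Shared}.
States satisfying AG (¬dirty → EX ¬valid): {Owned, Exclusive, Modified, Shared}.

{Owned, Exclusive, Modified, Shared}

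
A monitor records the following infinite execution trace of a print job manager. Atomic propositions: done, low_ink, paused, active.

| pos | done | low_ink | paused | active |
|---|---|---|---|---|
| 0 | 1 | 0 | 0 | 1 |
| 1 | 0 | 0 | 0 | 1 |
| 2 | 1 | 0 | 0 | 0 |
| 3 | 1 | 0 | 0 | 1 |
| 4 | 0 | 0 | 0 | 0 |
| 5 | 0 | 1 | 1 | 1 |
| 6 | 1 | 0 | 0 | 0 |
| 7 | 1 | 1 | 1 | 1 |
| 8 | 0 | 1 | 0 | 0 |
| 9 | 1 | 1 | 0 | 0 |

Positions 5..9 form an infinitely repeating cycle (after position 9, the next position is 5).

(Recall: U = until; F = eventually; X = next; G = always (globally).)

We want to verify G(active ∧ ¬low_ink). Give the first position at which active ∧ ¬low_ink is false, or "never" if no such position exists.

2

Check active ∧ ¬low_ink at each position in order: 0 ✓, 1 ✓.
At position 2 the labels are {done}, so active ∧ ¬low_ink is false there. This is the first violation.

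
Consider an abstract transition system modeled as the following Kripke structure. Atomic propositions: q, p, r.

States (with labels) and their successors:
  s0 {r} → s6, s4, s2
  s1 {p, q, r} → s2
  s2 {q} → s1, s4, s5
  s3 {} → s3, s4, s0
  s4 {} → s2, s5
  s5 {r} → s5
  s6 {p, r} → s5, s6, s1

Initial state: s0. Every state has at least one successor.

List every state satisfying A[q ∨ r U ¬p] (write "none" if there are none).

States satisfying q ∨ r: {s0, s1, s2, s5, s6}.
States satisfying ¬p: {s0, s2, s3, s4, s5}.
States satisfying A[q ∨ r U ¬p]: {s0, s1, s2, s3, s4, s5}.

{s0, s1, s2, s3, s4, s5}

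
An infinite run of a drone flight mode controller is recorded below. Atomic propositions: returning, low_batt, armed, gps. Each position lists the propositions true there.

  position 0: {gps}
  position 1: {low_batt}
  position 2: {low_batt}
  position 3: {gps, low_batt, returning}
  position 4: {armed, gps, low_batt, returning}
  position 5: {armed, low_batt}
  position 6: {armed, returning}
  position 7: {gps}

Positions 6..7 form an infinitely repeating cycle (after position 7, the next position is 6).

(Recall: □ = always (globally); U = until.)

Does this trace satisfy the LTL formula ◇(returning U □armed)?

returning U □armed is false at every position 0..7, so it never becomes true and ◇(returning U □armed) fails.

No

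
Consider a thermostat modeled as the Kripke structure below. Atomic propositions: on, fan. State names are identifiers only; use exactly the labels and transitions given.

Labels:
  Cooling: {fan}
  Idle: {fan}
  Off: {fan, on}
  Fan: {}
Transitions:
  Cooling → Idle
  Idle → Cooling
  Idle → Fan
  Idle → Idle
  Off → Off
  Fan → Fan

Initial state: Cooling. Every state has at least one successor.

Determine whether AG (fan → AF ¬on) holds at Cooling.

States satisfying fan → AF ¬on: {Cooling, Idle, Fan}.
States satisfying AG (fan → AF ¬on): {Cooling, Idle, Fan}.
Every state reachable from Cooling satisfies fan → AF ¬on.
Cooling ∈ Sat(AG (fan → AF ¬on)).

Satisfied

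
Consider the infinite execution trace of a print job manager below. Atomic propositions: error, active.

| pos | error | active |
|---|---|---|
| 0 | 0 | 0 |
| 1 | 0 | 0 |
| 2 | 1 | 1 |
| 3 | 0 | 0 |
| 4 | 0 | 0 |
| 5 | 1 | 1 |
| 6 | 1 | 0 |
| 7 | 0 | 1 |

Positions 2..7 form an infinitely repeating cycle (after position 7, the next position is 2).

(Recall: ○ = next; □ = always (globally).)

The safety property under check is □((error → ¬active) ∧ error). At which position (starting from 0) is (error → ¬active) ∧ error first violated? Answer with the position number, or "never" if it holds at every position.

At position 0 the labels are {}, so (error → ¬active) ∧ error is false there. This is the first violation.

0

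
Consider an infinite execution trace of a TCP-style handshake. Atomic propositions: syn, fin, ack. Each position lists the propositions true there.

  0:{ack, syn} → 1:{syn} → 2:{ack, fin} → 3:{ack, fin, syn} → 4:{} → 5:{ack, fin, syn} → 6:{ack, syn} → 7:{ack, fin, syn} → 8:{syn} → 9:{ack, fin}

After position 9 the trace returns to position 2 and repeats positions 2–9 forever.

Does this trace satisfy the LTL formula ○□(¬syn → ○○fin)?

The position after 0 is 1; □(¬syn → ○○fin) is false there.

Violated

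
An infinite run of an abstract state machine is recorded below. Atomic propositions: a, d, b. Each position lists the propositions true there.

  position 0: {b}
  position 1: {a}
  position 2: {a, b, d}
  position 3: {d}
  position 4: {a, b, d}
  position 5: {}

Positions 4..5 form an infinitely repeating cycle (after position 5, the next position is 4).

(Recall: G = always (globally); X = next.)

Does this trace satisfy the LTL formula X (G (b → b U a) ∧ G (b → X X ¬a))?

The position after 0 is 1; G (b → b U a) ∧ G (b → X X ¬a) is false there.

Violated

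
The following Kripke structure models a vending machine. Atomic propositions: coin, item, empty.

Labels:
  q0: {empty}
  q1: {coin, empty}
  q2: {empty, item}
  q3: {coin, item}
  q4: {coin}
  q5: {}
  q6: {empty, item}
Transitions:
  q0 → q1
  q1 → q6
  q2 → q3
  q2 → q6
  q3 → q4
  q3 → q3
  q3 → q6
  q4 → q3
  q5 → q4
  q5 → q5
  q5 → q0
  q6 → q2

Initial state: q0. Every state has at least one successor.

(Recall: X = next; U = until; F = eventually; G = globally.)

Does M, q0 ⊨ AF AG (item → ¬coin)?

States satisfying AG (item → ¬coin): ∅.
States satisfying AF AG (item → ¬coin): ∅.
There is a path from q0 along which AG (item → ¬coin) never holds.
q0 ∉ Sat(AF AG (item → ¬coin)).

Violated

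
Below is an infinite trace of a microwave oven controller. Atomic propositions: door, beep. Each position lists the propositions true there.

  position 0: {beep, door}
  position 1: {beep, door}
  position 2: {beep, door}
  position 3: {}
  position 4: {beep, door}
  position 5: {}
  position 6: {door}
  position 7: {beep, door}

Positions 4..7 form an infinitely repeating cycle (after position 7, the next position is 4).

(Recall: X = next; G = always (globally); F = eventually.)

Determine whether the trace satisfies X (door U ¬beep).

The position after 0 is 1; door U ¬beep is true there.

Yes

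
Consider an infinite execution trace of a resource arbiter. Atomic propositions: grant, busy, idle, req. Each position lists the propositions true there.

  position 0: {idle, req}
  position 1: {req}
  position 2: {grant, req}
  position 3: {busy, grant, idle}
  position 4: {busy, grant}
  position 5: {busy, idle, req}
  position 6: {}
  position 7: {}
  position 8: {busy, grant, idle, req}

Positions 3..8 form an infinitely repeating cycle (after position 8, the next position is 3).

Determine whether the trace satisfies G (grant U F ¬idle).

Yes

grant U F ¬idle holds at every position 0..8, and those are all positions ever visited, so G (grant U F ¬idle) holds.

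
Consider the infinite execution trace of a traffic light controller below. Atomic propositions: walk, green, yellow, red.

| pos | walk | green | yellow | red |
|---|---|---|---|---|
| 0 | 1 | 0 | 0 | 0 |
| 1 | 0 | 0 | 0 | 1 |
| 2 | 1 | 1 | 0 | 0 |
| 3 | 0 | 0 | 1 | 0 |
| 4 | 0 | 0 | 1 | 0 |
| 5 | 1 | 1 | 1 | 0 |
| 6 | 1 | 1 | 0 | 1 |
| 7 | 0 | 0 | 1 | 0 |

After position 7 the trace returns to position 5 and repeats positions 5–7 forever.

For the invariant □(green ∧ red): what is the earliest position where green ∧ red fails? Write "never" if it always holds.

0

At position 0 the labels are {walk}, so green ∧ red is false there. This is the first violation.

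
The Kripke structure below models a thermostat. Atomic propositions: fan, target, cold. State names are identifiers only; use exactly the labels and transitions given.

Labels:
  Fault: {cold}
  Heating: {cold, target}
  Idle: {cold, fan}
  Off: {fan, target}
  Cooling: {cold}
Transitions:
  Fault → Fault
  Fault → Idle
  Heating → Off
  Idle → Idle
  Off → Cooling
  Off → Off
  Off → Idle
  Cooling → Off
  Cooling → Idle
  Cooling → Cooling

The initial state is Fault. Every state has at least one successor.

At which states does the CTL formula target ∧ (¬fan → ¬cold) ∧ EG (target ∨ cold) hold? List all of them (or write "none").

States satisfying ¬fan: {Fault, Heating, Cooling}.
States satisfying ¬cold: {Off}.
States satisfying ¬fan → ¬cold: {Idle, Off}.
States satisfying target ∧ (¬fan → ¬cold): {Off}.
States satisfying target ∨ cold: {Fault, Heating, Idle, Off, Cooling}.
States satisfying EG (target ∨ cold): {Fault, Heating, Idle, Off, Cooling}.
States satisfying target ∧ (¬fan → ¬cold) ∧ EG (target ∨ cold): {Off}.

{Off}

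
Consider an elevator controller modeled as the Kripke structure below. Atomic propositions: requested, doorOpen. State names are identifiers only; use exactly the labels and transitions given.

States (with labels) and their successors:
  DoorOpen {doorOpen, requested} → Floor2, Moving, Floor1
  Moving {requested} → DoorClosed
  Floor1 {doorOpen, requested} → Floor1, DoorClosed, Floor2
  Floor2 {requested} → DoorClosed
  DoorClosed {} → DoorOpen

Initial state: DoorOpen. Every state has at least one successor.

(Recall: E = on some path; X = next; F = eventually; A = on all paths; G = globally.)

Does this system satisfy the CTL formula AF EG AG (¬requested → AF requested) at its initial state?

States satisfying EG AG (¬requested → AF requested): {DoorOpen, Moving, Floor1, Floor2, DoorClosed}.
States satisfying AF EG AG (¬requested → AF requested): {DoorOpen, Moving, Floor1, Floor2, DoorClosed}.
DoorOpen ∈ Sat(AF EG AG (¬requested → AF requested)).

Yes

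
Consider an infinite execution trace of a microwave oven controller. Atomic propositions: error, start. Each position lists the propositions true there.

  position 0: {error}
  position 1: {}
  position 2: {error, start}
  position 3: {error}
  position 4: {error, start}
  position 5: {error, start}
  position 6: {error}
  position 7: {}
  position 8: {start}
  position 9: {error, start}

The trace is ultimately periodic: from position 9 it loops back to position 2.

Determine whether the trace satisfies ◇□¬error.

Violated

□¬error is false at every position 0..9, so it never becomes true and ◇□¬error fails.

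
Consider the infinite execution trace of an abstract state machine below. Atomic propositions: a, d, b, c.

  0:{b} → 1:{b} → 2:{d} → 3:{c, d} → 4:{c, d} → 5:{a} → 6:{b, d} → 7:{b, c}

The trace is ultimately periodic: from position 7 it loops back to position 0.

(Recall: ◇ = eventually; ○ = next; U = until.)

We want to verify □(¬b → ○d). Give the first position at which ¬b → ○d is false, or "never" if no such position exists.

Check ¬b → ○d at each position in order: 0 ✓, 1 ✓, 2 ✓, 3 ✓.
At position 4 the labels are {c, d} and the next position 5 has {a}, so ¬b → ○d is false there. This is the first violation.

4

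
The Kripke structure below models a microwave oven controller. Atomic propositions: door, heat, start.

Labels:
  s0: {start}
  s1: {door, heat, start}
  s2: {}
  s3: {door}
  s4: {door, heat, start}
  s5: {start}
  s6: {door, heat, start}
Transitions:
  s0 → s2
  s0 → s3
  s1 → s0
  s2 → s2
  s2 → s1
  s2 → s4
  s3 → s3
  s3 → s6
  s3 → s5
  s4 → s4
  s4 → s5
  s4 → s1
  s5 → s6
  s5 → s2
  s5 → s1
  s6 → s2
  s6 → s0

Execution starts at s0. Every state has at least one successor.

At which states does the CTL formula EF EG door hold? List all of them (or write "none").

States satisfying EG door: {s3, s4}.
States satisfying EF EG door: {s0, s1, s2, s3, s4, s5, s6}.

{s0, s1, s2, s3, s4, s5, s6}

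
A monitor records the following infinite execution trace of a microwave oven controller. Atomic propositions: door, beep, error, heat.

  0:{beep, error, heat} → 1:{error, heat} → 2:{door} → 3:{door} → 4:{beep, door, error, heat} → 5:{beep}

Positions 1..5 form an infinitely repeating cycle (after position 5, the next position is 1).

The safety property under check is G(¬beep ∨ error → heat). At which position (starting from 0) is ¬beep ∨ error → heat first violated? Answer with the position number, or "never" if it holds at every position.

Check ¬beep ∨ error → heat at each position in order: 0 ✓, 1 ✓.
At position 2 the labels are {door}, so ¬beep ∨ error → heat is false there. This is the first violation.

2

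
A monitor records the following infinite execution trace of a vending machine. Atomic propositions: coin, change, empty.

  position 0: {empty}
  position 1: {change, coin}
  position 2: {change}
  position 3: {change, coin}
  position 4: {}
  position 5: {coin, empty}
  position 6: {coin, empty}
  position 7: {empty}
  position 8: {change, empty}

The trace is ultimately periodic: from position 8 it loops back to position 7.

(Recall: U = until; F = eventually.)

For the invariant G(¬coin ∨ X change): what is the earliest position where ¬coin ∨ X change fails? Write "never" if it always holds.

3

Check ¬coin ∨ X change at each position in order: 0 ✓, 1 ✓, 2 ✓.
At position 3 the labels are {change, coin} and the next position 4 has {}, so ¬coin ∨ X change is false there. This is the first violation.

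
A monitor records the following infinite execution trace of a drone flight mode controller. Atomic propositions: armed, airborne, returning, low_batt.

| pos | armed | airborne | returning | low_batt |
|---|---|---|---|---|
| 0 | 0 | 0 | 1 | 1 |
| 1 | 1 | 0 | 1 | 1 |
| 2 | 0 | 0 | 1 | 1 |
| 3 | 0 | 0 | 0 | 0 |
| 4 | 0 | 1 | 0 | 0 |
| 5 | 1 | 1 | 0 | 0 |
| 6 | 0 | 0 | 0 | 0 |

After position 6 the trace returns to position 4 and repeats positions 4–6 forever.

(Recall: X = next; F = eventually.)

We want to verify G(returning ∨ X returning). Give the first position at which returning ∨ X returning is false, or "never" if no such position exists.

Check returning ∨ X returning at each position in order: 0 ✓, 1 ✓, 2 ✓.
At position 3 the labels are {} and the next position 4 has {airborne}, so returning ∨ X returning is false there. This is the first violation.

3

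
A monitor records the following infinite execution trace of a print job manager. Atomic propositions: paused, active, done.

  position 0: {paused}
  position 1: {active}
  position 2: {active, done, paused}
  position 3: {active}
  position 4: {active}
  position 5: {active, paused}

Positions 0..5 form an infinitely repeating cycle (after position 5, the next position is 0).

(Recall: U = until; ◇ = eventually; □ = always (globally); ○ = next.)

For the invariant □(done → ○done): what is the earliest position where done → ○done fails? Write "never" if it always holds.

2

Check done → ○done at each position in order: 0 ✓, 1 ✓.
At position 2 the labels are {active, done, paused} and the next position 3 has {active}, so done → ○done is false there. This is the first violation.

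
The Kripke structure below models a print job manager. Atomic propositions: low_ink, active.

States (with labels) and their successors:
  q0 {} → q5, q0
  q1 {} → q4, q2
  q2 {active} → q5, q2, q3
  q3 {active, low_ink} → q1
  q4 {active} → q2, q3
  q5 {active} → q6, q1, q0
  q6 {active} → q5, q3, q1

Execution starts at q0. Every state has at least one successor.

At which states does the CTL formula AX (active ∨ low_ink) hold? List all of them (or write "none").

States satisfying active ∨ low_ink: {q2, q3, q4, q5, q6}.
States satisfying AX (active ∨ low_ink): {q1, q2, q4}.

{q1, q2, q4}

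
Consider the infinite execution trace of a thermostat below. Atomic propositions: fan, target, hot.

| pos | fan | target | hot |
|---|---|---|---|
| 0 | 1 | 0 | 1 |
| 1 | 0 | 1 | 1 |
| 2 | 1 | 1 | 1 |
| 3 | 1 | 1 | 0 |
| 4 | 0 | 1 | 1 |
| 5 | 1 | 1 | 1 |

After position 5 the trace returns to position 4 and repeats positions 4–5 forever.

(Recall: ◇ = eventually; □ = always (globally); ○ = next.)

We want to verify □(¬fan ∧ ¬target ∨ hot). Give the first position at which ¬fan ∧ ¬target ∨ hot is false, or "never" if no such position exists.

3

Check ¬fan ∧ ¬target ∨ hot at each position in order: 0 ✓, 1 ✓, 2 ✓.
At position 3 the labels are {fan, target}, so ¬fan ∧ ¬target ∨ hot is false there. This is the first violation.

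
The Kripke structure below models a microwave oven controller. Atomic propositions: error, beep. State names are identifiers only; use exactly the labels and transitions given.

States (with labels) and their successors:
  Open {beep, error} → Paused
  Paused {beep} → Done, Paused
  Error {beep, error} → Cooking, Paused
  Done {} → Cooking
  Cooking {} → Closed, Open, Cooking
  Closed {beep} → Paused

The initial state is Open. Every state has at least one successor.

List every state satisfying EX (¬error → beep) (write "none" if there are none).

States satisfying ¬error → beep: {Open, Paused, Error, Closed}.
States satisfying EX (¬error → beep): {Open, Paused, Error, Cooking, Closed}.

{Open, Paused, Error, Cooking, Closed}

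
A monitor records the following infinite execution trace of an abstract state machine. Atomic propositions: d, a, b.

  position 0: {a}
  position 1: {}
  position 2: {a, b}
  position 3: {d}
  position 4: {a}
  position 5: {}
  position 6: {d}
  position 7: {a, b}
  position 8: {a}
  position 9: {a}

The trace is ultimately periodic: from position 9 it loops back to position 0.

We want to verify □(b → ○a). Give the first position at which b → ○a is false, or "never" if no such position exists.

2

Check b → ○a at each position in order: 0 ✓, 1 ✓.
At position 2 the labels are {a, b} and the next position 3 has {d}, so b → ○a is false there. This is the first violation.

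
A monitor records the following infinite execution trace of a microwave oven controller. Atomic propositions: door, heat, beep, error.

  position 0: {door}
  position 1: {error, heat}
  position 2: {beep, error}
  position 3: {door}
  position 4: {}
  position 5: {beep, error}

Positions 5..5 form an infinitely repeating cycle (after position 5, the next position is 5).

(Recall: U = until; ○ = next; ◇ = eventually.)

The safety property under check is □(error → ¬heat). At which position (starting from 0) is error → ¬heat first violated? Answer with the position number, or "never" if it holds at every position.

1

Check error → ¬heat at each position in order: 0 ✓.
At position 1 the labels are {error, heat}, so error → ¬heat is false there. This is the first violation.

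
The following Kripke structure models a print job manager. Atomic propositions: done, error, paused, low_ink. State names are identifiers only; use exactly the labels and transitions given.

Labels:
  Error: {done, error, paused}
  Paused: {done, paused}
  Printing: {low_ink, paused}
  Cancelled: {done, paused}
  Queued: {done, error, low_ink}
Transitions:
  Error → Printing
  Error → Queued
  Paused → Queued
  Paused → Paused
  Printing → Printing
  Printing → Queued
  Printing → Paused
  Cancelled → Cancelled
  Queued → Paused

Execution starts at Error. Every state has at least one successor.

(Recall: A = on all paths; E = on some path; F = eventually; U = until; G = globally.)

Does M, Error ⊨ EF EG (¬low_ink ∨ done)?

States satisfying EG (¬low_ink ∨ done): {Error, Paused, Cancelled, Queued}.
States satisfying EF EG (¬low_ink ∨ done): {Error, Paused, Printing, Cancelled, Queued}.
Some path from Error reaches a state where EG (¬low_ink ∨ done) holds.
Error ∈ Sat(EF EG (¬low_ink ∨ done)).

Holds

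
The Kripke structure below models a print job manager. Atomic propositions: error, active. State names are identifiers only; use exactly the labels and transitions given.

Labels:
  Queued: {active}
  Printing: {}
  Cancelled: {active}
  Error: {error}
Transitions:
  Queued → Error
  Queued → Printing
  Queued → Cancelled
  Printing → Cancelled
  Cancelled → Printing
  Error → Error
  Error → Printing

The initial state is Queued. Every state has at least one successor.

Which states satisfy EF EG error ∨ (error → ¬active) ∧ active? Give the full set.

{Queued, Cancelled, Error}

States satisfying EG error: {Error}.
States satisfying EF EG error: {Queued, Error}.
States satisfying ¬active: {Printing, Error}.
States satisfying error → ¬active: {Queued, Printing, Cancelled, Error}.
States satisfying (error → ¬active) ∧ active: {Queued, Cancelled}.
States satisfying EF EG error ∨ (error → ¬active) ∧ active: {Queued, Cancelled, Error}.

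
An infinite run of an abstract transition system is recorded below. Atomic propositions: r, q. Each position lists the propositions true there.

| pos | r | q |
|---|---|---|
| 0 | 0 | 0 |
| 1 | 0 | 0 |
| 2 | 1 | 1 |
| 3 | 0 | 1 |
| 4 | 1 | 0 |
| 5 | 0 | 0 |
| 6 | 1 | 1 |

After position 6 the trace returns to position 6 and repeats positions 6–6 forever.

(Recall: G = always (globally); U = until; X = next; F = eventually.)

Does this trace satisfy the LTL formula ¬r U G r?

Walking from position 0: at position 2, G r has not yet held and ¬r fails, so ¬r U G r is false.

Does not hold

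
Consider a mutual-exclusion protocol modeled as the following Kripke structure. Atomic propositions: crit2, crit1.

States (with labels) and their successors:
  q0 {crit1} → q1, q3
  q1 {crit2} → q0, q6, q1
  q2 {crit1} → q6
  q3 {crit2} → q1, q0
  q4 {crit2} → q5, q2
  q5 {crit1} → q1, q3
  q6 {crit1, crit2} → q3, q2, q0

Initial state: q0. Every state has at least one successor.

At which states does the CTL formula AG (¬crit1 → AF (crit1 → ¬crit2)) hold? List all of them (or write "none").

States satisfying ¬crit1 → AF (crit1 → ¬crit2): {q0, q1, q2, q3, q4, q5, q6}.
States satisfying AG (¬crit1 → AF (crit1 → ¬crit2)): {q0, q1, q2, q3, q4, q5, q6}.

{q0, q1, q2, q3, q4, q5, q6}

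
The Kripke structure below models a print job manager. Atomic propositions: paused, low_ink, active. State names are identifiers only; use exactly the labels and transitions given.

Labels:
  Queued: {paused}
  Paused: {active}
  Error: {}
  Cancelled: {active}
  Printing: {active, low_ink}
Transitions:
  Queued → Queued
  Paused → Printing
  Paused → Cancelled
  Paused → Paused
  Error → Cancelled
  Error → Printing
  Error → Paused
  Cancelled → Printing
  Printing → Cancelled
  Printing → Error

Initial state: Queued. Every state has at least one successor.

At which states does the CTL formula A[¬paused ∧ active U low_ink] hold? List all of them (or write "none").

States satisfying ¬paused ∧ active: {Paused, Cancelled, Printing}.
States satisfying low_ink: {Printing}.
States satisfying A[¬paused ∧ active U low_ink]: {Cancelled, Printing}.

{Cancelled, Printing}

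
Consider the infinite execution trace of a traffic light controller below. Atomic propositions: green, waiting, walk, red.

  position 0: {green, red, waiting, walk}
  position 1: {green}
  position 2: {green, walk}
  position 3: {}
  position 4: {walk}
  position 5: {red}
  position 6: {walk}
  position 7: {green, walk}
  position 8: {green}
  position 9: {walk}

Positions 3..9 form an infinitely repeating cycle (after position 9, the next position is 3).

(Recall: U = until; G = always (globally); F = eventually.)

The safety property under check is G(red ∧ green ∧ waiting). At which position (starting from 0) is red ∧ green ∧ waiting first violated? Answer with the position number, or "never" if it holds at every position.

Check red ∧ green ∧ waiting at each position in order: 0 ✓.
At position 1 the labels are {green}, so red ∧ green ∧ waiting is false there. This is the first violation.

1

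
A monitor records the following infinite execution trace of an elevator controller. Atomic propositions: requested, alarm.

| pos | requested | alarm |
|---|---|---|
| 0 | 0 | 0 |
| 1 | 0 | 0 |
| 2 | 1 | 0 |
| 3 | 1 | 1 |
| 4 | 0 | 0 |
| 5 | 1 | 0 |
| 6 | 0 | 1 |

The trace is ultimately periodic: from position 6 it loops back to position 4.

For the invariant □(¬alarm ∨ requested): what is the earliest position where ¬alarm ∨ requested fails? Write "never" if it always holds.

Check ¬alarm ∨ requested at each position in order: 0 ✓, 1 ✓, 2 ✓, 3 ✓, 4 ✓, 5 ✓.
At position 6 the labels are {alarm}, so ¬alarm ∨ requested is false there. This is the first violation.

6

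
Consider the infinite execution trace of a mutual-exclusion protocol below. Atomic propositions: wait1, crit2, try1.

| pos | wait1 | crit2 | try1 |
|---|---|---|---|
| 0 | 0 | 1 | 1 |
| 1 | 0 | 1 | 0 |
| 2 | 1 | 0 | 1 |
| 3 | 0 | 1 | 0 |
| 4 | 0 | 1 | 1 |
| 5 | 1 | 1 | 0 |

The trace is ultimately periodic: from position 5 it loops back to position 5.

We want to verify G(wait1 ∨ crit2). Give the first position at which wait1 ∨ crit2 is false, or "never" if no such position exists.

never

wait1 ∨ crit2 holds at every position 0..5, and those are all the positions the trace ever visits, so the invariant G(wait1 ∨ crit2) is never violated.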